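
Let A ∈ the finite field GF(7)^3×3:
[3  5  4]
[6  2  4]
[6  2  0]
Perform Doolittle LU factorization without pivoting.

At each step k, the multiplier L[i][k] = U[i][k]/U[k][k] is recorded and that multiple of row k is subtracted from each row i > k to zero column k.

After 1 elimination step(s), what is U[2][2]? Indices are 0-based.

k=0: U[0][0]=3
  eliminate (1,0): mult=2, new row 1: (0, 6, 3); set L[1][0]=2
  eliminate (2,0): mult=2, new row 2: (0, 6, 6); set L[2][0]=2

U[2][2] = 6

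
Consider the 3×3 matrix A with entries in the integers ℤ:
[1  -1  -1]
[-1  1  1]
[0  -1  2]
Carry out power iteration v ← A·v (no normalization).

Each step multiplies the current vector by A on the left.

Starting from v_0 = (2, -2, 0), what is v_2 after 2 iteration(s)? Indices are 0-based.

v_2 = (6, -6, 8)

v_0 = (2, -2, 0).
v_1 = A·v_0 = (4, -4, 2).
v_2 = A·v_1 = (6, -6, 8).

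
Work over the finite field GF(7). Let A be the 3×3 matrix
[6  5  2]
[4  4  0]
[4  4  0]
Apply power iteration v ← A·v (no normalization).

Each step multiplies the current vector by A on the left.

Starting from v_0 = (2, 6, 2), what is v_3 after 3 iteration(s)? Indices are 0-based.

v_3 = (4, 0, 0)

v_0 = (2, 6, 2).
v_1 = A·v_0 = (4, 4, 4).
v_2 = A·v_1 = (3, 4, 4).
v_3 = A·v_2 = (4, 0, 0).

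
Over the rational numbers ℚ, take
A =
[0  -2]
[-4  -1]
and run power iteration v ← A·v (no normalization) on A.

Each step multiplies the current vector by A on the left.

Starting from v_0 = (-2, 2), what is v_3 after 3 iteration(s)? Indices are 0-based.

v_0 = (-2, 2).
v_1 = A·v_0 = (-4, 6).
v_2 = A·v_1 = (-12, 10).
v_3 = A·v_2 = (-20, 38).

v_3 = (-20, 38)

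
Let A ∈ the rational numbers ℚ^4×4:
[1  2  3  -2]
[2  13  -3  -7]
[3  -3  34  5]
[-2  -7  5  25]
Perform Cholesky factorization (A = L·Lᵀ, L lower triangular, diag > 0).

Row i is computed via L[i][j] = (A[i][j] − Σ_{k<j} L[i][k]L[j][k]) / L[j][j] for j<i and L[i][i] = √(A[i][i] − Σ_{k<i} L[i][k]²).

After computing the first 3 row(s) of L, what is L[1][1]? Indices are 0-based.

Step 1: L[0][0] = √(1) = 1.
  L[1][0] = (2) / L[0][0] = 2.
Step 2: L[1][1] = √(9) = 3.
  L[2][0] = (3) / L[0][0] = 3.
  L[2][1] = (-9) / L[1][1] = -3.
Step 3: L[2][2] = √(16) = 4.

L[1][1] = 3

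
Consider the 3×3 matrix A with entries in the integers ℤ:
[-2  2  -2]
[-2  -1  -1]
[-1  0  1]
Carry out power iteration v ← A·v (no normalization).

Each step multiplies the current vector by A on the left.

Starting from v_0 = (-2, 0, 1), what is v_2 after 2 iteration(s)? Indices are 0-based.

v_2 = (-4, -10, 1)

v_0 = (-2, 0, 1).
v_1 = A·v_0 = (2, 3, 3).
v_2 = A·v_1 = (-4, -10, 1).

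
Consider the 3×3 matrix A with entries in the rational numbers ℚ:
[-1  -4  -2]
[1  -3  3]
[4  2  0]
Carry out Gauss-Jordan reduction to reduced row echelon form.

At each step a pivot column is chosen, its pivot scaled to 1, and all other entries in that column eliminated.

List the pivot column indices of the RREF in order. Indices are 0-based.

pivot columns: 0, 1, 2

step 1: normalize row 0 (÷-1) = (1, 4, 2)
  row 1: subtract 1×row0 = (0, -7, 1)
  row 2: subtract 4×row0 = (0, -14, -8)
step 2: normalize row 1 (÷-7) = (0, 1, -1/7)
  row 0: subtract 4×row1 = (1, 0, 18/7)
  row 2: subtract -14×row1 = (0, 0, -10)
step 3: normalize row 2 (÷-10) = (0, 0, 1)
  row 0: subtract 18/7×row2 = (1, 0, 0)
  row 1: subtract -1/7×row2 = (0, 1, 0)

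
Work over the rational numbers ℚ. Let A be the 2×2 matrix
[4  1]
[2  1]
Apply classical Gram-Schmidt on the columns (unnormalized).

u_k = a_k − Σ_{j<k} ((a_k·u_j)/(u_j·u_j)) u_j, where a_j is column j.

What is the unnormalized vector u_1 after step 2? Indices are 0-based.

Step 1: u_0 = a_0 = (4, 2).
Step 2: u_1 = a_1 − (3/10)·u_0 = (-1/5, 2/5).

u_1 = (-1/5, 2/5)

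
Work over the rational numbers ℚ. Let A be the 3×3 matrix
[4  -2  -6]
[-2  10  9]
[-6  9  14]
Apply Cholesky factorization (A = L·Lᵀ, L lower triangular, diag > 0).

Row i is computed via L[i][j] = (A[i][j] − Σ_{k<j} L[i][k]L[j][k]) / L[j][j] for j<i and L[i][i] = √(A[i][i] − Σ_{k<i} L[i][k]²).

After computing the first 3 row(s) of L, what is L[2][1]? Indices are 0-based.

Step 1: L[0][0] = √(4) = 2.
  L[1][0] = (-2) / L[0][0] = -1.
Step 2: L[1][1] = √(9) = 3.
  L[2][0] = (-6) / L[0][0] = -3.
  L[2][1] = (6) / L[1][1] = 2.
Step 3: L[2][2] = √(1) = 1.

L[2][1] = 2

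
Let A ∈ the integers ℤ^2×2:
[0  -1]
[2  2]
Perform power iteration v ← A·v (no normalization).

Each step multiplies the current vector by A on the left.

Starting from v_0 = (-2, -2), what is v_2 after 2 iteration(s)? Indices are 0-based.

v_2 = (8, -12)

v_0 = (-2, -2).
v_1 = A·v_0 = (2, -8).
v_2 = A·v_1 = (8, -12).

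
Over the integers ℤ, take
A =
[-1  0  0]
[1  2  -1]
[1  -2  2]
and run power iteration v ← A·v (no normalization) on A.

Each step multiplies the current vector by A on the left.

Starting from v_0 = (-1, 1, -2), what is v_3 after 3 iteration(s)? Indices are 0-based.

v_3 = (1, 46, -67)

v_0 = (-1, 1, -2).
v_1 = A·v_0 = (1, 3, -7).
v_2 = A·v_1 = (-1, 14, -19).
v_3 = A·v_2 = (1, 46, -67).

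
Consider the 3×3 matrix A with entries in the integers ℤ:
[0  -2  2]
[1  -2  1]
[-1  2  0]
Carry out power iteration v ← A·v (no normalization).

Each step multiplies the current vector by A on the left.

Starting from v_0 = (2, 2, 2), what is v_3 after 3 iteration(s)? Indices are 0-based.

v_0 = (2, 2, 2).
v_1 = A·v_0 = (0, 0, 2).
v_2 = A·v_1 = (4, 2, 0).
v_3 = A·v_2 = (-4, 0, 0).

v_3 = (-4, 0, 0)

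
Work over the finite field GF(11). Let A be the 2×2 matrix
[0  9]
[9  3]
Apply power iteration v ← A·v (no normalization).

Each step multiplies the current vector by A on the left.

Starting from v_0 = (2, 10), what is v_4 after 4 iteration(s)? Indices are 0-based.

v_0 = (2, 10).
v_1 = A·v_0 = (2, 4).
v_2 = A·v_1 = (3, 8).
v_3 = A·v_2 = (6, 7).
v_4 = A·v_3 = (8, 9).

v_4 = (8, 9)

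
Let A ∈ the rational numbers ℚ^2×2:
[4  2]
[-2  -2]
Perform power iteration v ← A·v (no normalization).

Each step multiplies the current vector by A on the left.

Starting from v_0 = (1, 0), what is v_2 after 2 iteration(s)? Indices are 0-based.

v_0 = (1, 0).
v_1 = A·v_0 = (4, -2).
v_2 = A·v_1 = (12, -4).

v_2 = (12, -4)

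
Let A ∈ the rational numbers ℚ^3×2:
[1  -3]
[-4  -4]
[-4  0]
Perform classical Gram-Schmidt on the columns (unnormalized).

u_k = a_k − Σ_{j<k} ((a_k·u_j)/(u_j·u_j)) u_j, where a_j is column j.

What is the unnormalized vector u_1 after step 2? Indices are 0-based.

u_1 = (-112/33, -80/33, 52/33)

Step 1: u_0 = a_0 = (1, -4, -4).
Step 2: u_1 = a_1 − (13/33)·u_0 = (-112/33, -80/33, 52/33).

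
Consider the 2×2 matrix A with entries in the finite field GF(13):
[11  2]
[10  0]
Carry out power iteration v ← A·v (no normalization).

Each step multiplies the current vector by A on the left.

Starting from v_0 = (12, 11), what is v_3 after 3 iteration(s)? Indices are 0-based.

v_3 = (5, 9)

v_0 = (12, 11).
v_1 = A·v_0 = (11, 3).
v_2 = A·v_1 = (10, 6).
v_3 = A·v_2 = (5, 9).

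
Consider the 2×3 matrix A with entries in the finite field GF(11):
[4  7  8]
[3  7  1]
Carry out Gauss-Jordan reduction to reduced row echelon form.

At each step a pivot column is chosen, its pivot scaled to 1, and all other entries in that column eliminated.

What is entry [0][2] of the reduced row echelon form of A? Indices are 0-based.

M[0][2] = 7

pivot(0,0)=4: scale R0 → (1, 10, 2)
  clear (1,0): R1 −= (3)R0 → (0, 10, 6)
pivot(1,1)=10: scale R1 → (0, 1, 5)
  clear (0,1): R0 −= (10)R1 → (1, 0, 7)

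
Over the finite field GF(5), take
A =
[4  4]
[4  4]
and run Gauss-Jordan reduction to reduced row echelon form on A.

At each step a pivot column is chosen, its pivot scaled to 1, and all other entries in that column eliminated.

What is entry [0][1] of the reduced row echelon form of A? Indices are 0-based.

[1] R0 /= 4  ⇒  (1, 1)
     R1 -= 4·R0  ⇒  (0, 0)
column 1 empty below row 1

M[0][1] = 1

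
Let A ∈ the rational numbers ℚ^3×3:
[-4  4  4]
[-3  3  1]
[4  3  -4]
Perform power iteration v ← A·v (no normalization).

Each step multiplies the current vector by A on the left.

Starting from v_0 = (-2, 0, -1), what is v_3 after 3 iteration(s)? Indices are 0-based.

v_0 = (-2, 0, -1).
v_1 = A·v_0 = (4, 5, -4).
v_2 = A·v_1 = (-12, -1, 47).
v_3 = A·v_2 = (232, 80, -239).

v_3 = (232, 80, -239)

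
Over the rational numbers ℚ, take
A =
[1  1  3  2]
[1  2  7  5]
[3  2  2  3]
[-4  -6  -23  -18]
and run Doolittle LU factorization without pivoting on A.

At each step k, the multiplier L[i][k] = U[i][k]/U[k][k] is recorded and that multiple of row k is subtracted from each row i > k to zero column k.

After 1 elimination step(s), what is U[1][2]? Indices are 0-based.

U[1][2] = 4

[col 0] pivot 1
  R1 -= 1*R0 → (0, 1, 4, 3)  (L[1][0] := 1)
  R2 -= 3*R0 → (0, -1, -7, -3)  (L[2][0] := 3)
  R3 -= -4*R0 → (0, -2, -11, -10)  (L[3][0] := -4)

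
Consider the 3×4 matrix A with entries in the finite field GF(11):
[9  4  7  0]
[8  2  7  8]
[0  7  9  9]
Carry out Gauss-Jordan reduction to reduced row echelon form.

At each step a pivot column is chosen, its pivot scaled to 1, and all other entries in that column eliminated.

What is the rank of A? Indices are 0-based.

[1] R0 /= 9  ⇒  (1, 9, 2, 0)
     R1 -= 8·R0  ⇒  (0, 7, 2, 8)
[2] R1 /= 7  ⇒  (0, 1, 5, 9)
     R0 -= 9·R1  ⇒  (1, 0, 1, 7)
     R2 -= 7·R1  ⇒  (0, 0, 7, 1)
[3] R2 /= 7  ⇒  (0, 0, 1, 8)
     R0 -= 1·R2  ⇒  (1, 0, 0, 10)
     R1 -= 5·R2  ⇒  (0, 1, 0, 2)

rank = 3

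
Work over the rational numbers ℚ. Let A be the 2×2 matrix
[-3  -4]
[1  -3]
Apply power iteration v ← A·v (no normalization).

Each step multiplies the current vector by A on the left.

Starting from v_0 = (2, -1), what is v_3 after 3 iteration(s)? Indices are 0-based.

v_3 = (110, 37)

v_0 = (2, -1).
v_1 = A·v_0 = (-2, 5).
v_2 = A·v_1 = (-14, -17).
v_3 = A·v_2 = (110, 37).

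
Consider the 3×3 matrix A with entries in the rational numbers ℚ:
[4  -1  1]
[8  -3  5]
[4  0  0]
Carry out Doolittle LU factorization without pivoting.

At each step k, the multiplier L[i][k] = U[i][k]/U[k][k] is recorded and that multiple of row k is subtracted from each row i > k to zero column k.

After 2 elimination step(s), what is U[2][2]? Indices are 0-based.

U[2][2] = 2

Step 1: pivot at (0,0) is 4.
  row1 ← row1 − (2)·row0  ⇒  L[1][0]=2, U row1=(0, -1, 3)
  row2 ← row2 − (1)·row0  ⇒  L[2][0]=1, U row2=(0, 1, -1)
Step 2: pivot at (1,1) is -1.
  row2 ← row2 − (-1)·row1  ⇒  L[2][1]=-1, U row2=(0, 0, 2)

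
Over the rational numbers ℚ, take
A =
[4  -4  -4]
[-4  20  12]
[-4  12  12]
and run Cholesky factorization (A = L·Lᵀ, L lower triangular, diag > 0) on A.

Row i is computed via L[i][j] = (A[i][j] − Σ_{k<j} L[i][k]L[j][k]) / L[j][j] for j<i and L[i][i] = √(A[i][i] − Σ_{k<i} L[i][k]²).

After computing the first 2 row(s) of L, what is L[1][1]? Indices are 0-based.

L[1][1] = 4

Step 1: L[0][0] = √(4) = 2.
  L[1][0] = (-4) / L[0][0] = -2.
Step 2: L[1][1] = √(16) = 4.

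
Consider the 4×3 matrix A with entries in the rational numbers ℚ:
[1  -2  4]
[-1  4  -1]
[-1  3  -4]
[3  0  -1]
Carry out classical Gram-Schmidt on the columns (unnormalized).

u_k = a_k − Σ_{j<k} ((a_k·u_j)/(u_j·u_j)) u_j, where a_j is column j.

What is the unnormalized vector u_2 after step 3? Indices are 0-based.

u_2 = (214/89, 209/89, -136/89, -47/89)

Step 1: u_0 = a_0 = (1, -1, -1, 3).
Step 2: u_1 = a_1 − (-3/4)·u_0 = (-5/4, 13/4, 9/4, 9/4).
Step 3: u_2 = a_2 − (1/2)·u_0 − (-78/89)·u_1 = (214/89, 209/89, -136/89, -47/89).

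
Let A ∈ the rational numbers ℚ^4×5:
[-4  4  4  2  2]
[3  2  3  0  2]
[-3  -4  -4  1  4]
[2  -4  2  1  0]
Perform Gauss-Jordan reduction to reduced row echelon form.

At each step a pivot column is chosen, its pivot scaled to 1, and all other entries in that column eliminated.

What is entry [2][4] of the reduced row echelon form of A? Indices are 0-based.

M[2][4] = -7/3

[1] R0 /= -4  ⇒  (1, -1, -1, -1/2, -1/2)
     R1 -= 3·R0  ⇒  (0, 5, 6, 3/2, 7/2)
     R2 -= -3·R0  ⇒  (0, -7, -7, -1/2, 5/2)
     R3 -= 2·R0  ⇒  (0, -2, 4, 2, 1)
[2] R1 /= 5  ⇒  (0, 1, 6/5, 3/10, 7/10)
     R0 -= -1·R1  ⇒  (1, 0, 1/5, -1/5, 1/5)
     R2 -= -7·R1  ⇒  (0, 0, 7/5, 8/5, 37/5)
     R3 -= -2·R1  ⇒  (0, 0, 32/5, 13/5, 12/5)
[3] R2 /= 7/5  ⇒  (0, 0, 1, 8/7, 37/7)
     R0 -= 1/5·R2  ⇒  (1, 0, 0, -3/7, -6/7)
     R1 -= 6/5·R2  ⇒  (0, 1, 0, -15/14, -79/14)
     R3 -= 32/5·R2  ⇒  (0, 0, 0, -33/7, -220/7)
[4] R3 /= -33/7  ⇒  (0, 0, 0, 1, 20/3)
     R0 -= -3/7·R3  ⇒  (1, 0, 0, 0, 2)
     R1 -= -15/14·R3  ⇒  (0, 1, 0, 0, 3/2)
     R2 -= 8/7·R3  ⇒  (0, 0, 1, 0, -7/3)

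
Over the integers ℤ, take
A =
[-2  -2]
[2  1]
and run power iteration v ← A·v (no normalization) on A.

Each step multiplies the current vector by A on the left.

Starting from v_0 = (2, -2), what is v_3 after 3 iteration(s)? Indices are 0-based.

v_0 = (2, -2).
v_1 = A·v_0 = (0, 2).
v_2 = A·v_1 = (-4, 2).
v_3 = A·v_2 = (4, -6).

v_3 = (4, -6)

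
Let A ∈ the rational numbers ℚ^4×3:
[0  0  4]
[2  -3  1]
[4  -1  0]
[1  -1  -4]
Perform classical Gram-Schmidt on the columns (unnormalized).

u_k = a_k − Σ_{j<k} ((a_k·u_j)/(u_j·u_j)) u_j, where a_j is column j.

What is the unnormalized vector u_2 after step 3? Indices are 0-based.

u_2 = (4, 129/110, 43/110, -43/11)

Step 1: u_0 = a_0 = (0, 2, 4, 1).
Step 2: u_1 = a_1 − (-11/21)·u_0 = (0, -41/21, 23/21, -10/21).
Step 3: u_2 = a_2 − (-2/21)·u_0 − (-1/110)·u_1 = (4, 129/110, 43/110, -43/11).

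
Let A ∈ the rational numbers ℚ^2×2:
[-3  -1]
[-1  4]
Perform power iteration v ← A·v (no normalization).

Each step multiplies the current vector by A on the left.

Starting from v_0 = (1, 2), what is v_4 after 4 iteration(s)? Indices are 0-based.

v_4 = (47, 553)

v_0 = (1, 2).
v_1 = A·v_0 = (-5, 7).
v_2 = A·v_1 = (8, 33).
v_3 = A·v_2 = (-57, 124).
v_4 = A·v_3 = (47, 553).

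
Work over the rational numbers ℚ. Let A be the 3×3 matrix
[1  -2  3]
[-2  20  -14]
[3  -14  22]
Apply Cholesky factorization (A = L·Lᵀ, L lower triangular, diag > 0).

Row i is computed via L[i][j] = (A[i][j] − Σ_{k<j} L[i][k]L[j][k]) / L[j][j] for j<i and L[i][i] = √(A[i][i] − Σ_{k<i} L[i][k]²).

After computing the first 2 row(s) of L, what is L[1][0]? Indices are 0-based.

L[1][0] = -2

Step 1: L[0][0] = √(1) = 1.
  L[1][0] = (-2) / L[0][0] = -2.
Step 2: L[1][1] = √(16) = 4.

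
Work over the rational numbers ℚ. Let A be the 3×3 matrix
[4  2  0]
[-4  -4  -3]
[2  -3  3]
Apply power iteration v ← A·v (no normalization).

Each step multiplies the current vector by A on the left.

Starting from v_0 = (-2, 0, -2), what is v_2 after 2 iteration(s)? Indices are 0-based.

v_0 = (-2, 0, -2).
v_1 = A·v_0 = (-8, 14, -10).
v_2 = A·v_1 = (-4, 6, -88).

v_2 = (-4, 6, -88)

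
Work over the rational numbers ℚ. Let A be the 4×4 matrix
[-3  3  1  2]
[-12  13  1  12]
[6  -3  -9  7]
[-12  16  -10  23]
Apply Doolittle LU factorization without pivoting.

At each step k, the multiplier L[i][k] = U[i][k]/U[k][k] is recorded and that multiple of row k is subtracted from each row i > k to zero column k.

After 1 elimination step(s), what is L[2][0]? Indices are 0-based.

k=0: U[0][0]=-3
  eliminate (1,0): mult=4, new row 1: (0, 1, -3, 4); set L[1][0]=4
  eliminate (2,0): mult=-2, new row 2: (0, 3, -7, 11); set L[2][0]=-2
  eliminate (3,0): mult=4, new row 3: (0, 4, -14, 15); set L[3][0]=4

L[2][0] = -2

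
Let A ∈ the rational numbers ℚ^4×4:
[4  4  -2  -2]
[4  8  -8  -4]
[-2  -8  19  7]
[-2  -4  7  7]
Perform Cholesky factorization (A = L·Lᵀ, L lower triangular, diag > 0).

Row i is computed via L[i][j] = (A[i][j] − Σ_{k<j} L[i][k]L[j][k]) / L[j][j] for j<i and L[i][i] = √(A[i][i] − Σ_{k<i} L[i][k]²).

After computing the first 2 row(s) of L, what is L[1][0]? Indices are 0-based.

L[1][0] = 2

Step 1: L[0][0] = √(4) = 2.
  L[1][0] = (4) / L[0][0] = 2.
Step 2: L[1][1] = √(4) = 2.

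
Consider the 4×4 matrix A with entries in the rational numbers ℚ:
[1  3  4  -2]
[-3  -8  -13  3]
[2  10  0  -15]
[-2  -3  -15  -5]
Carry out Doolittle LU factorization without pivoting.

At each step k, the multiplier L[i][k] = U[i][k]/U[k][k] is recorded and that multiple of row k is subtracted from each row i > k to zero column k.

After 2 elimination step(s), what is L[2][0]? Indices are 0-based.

L[2][0] = 2

[col 0] pivot 1
  R1 -= -3*R0 → (0, 1, -1, -3)  (L[1][0] := -3)
  R2 -= 2*R0 → (0, 4, -8, -11)  (L[2][0] := 2)
  R3 -= -2*R0 → (0, 3, -7, -9)  (L[3][0] := -2)
[col 1] pivot 1
  R2 -= 4*R1 → (0, 0, -4, 1)  (L[2][1] := 4)
  R3 -= 3*R1 → (0, 0, -4, 0)  (L[3][1] := 3)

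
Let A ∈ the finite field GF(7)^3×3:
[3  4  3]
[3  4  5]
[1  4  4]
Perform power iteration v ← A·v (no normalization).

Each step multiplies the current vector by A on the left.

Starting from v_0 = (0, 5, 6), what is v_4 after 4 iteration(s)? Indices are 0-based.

v_4 = (3, 2, 3)

v_0 = (0, 5, 6).
v_1 = A·v_0 = (3, 1, 2).
v_2 = A·v_1 = (5, 2, 1).
v_3 = A·v_2 = (5, 0, 3).
v_4 = A·v_3 = (3, 2, 3).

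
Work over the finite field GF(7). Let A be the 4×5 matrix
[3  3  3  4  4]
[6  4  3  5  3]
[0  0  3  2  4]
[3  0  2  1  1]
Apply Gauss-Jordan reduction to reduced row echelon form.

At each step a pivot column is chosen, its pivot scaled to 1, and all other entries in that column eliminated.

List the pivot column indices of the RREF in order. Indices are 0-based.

pivot columns: 0, 1, 2, 3

[1] R0 /= 3  ⇒  (1, 1, 1, 6, 6)
     R1 -= 6·R0  ⇒  (0, 5, 4, 4, 2)
     R3 -= 3·R0  ⇒  (0, 4, 6, 4, 4)
[2] R1 /= 5  ⇒  (0, 1, 5, 5, 6)
     R0 -= 1·R1  ⇒  (1, 0, 3, 1, 0)
     R3 -= 4·R1  ⇒  (0, 0, 0, 5, 1)
[3] R2 /= 3  ⇒  (0, 0, 1, 3, 6)
     R0 -= 3·R2  ⇒  (1, 0, 0, 6, 3)
     R1 -= 5·R2  ⇒  (0, 1, 0, 4, 4)
[4] R3 /= 5  ⇒  (0, 0, 0, 1, 3)
     R0 -= 6·R3  ⇒  (1, 0, 0, 0, 6)
     R1 -= 4·R3  ⇒  (0, 1, 0, 0, 6)
     R2 -= 3·R3  ⇒  (0, 0, 1, 0, 4)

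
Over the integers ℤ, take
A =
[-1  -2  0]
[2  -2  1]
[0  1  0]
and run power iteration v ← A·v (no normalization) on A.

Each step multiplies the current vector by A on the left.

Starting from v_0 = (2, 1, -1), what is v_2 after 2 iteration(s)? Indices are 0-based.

v_0 = (2, 1, -1).
v_1 = A·v_0 = (-4, 1, 1).
v_2 = A·v_1 = (2, -9, 1).

v_2 = (2, -9, 1)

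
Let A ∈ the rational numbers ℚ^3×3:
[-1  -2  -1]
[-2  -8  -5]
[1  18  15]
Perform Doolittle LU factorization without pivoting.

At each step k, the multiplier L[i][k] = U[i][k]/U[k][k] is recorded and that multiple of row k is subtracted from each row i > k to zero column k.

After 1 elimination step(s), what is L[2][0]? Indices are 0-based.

L[2][0] = -1

k=0: U[0][0]=-1
  eliminate (1,0): mult=2, new row 1: (0, -4, -3); set L[1][0]=2
  eliminate (2,0): mult=-1, new row 2: (0, 16, 14); set L[2][0]=-1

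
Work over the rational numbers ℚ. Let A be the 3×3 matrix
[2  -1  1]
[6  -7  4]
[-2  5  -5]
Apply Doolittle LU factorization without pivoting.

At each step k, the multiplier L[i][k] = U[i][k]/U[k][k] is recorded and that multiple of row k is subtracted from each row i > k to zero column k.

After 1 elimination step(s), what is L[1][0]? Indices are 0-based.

k=0: U[0][0]=2
  eliminate (1,0): mult=3, new row 1: (0, -4, 1); set L[1][0]=3
  eliminate (2,0): mult=-1, new row 2: (0, 4, -4); set L[2][0]=-1

L[1][0] = 3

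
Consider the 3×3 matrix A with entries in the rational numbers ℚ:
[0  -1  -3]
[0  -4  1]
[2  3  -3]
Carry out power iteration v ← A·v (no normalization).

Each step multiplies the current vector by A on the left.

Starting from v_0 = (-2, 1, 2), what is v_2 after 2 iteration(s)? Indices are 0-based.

v_0 = (-2, 1, 2).
v_1 = A·v_0 = (-7, -2, -7).
v_2 = A·v_1 = (23, 1, 1).

v_2 = (23, 1, 1)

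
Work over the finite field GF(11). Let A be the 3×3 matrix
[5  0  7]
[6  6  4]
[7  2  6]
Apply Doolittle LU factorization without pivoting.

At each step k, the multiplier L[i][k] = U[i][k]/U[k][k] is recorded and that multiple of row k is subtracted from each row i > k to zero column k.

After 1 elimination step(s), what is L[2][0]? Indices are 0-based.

L[2][0] = 8

k=0: U[0][0]=5
  eliminate (1,0): mult=10, new row 1: (0, 6, 0); set L[1][0]=10
  eliminate (2,0): mult=8, new row 2: (0, 2, 5); set L[2][0]=8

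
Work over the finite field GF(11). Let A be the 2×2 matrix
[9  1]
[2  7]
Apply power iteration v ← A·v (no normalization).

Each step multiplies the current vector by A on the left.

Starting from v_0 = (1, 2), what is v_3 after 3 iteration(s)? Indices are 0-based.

v_0 = (1, 2).
v_1 = A·v_0 = (0, 5).
v_2 = A·v_1 = (5, 2).
v_3 = A·v_2 = (3, 2).

v_3 = (3, 2)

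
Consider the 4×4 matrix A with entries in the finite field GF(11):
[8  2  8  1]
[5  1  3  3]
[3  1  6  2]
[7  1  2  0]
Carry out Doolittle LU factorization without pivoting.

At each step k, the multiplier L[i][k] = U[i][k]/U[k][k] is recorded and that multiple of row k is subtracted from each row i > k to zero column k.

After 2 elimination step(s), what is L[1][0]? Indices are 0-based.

[col 0] pivot 8
  R1 -= 2*R0 → (0, 8, 9, 1)  (L[1][0] := 2)
  R2 -= 10*R0 → (0, 3, 3, 3)  (L[2][0] := 10)
  R3 -= 5*R0 → (0, 2, 6, 6)  (L[3][0] := 5)
[col 1] pivot 8
  R2 -= 10*R1 → (0, 0, 1, 4)  (L[2][1] := 10)
  R3 -= 3*R1 → (0, 0, 1, 3)  (L[3][1] := 3)

L[1][0] = 2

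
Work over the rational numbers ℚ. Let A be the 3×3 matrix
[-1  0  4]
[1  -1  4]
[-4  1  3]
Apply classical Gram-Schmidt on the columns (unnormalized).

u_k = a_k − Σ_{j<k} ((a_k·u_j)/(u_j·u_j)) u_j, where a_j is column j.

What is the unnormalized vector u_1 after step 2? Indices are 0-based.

Step 1: u_0 = a_0 = (-1, 1, -4).
Step 2: u_1 = a_1 − (-5/18)·u_0 = (-5/18, -13/18, -1/9).

u_1 = (-5/18, -13/18, -1/9)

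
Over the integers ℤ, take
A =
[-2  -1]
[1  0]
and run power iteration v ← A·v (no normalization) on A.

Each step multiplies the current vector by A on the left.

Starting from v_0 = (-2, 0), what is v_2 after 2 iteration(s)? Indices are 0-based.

v_0 = (-2, 0).
v_1 = A·v_0 = (4, -2).
v_2 = A·v_1 = (-6, 4).

v_2 = (-6, 4)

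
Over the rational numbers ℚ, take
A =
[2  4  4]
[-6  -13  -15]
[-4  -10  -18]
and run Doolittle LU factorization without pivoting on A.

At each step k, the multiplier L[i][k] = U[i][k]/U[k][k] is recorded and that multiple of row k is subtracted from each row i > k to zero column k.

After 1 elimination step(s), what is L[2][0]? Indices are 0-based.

L[2][0] = -2

Step 1: pivot at (0,0) is 2.
  row1 ← row1 − (-3)·row0  ⇒  L[1][0]=-3, U row1=(0, -1, -3)
  row2 ← row2 − (-2)·row0  ⇒  L[2][0]=-2, U row2=(0, -2, -10)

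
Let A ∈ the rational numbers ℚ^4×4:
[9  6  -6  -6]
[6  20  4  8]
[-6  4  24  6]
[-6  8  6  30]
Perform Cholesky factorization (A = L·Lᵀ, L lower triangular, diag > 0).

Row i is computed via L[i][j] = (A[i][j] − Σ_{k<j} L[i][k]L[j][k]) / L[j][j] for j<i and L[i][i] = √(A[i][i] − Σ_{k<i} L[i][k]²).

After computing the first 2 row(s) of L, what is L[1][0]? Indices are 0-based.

Step 1: L[0][0] = √(9) = 3.
  L[1][0] = (6) / L[0][0] = 2.
Step 2: L[1][1] = √(16) = 4.

L[1][0] = 2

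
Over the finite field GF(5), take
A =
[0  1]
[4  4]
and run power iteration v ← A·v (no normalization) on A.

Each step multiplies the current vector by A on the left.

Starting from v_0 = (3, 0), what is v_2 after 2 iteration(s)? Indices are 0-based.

v_2 = (2, 3)

v_0 = (3, 0).
v_1 = A·v_0 = (0, 2).
v_2 = A·v_1 = (2, 3).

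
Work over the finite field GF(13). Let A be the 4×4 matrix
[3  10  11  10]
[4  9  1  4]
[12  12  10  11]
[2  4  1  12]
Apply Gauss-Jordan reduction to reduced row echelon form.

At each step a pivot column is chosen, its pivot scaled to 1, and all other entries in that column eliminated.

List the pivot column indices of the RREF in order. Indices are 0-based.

pivot columns: 0, 1, 2, 3

pivot(0,0)=3: scale R0 → (1, 12, 8, 12)
  clear (1,0): R1 −= (4)R0 → (0, 0, 8, 8)
  clear (2,0): R2 −= (12)R0 → (0, 11, 5, 10)
  clear (3,0): R3 −= (2)R0 → (0, 6, 11, 1)
pivot(1,1): swap R1↔R2
pivot(1,1)=11: scale R1 → (0, 1, 4, 8)
  clear (0,1): R0 −= (12)R1 → (1, 0, 12, 7)
  clear (3,1): R3 −= (6)R1 → (0, 0, 0, 5)
pivot(2,2)=8: scale R2 → (0, 0, 1, 1)
  clear (0,2): R0 −= (12)R2 → (1, 0, 0, 8)
  clear (1,2): R1 −= (4)R2 → (0, 1, 0, 4)
pivot(3,3)=5: scale R3 → (0, 0, 0, 1)
  clear (0,3): R0 −= (8)R3 → (1, 0, 0, 0)
  clear (1,3): R1 −= (4)R3 → (0, 1, 0, 0)
  clear (2,3): R2 −= (1)R3 → (0, 0, 1, 0)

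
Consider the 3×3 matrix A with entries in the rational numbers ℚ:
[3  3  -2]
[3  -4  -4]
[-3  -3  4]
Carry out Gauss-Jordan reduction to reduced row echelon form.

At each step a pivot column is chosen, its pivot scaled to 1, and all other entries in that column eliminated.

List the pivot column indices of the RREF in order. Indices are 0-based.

pivot(0,0)=3: scale R0 → (1, 1, -2/3)
  clear (1,0): R1 −= (3)R0 → (0, -7, -2)
  clear (2,0): R2 −= (-3)R0 → (0, 0, 2)
pivot(1,1)=-7: scale R1 → (0, 1, 2/7)
  clear (0,1): R0 −= (1)R1 → (1, 0, -20/21)
pivot(2,2)=2: scale R2 → (0, 0, 1)
  clear (0,2): R0 −= (-20/21)R2 → (1, 0, 0)
  clear (1,2): R1 −= (2/7)R2 → (0, 1, 0)

pivot columns: 0, 1, 2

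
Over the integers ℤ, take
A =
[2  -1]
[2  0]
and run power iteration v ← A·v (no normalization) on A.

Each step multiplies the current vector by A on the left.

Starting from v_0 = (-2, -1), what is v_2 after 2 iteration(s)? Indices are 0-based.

v_2 = (-2, -6)

v_0 = (-2, -1).
v_1 = A·v_0 = (-3, -4).
v_2 = A·v_1 = (-2, -6).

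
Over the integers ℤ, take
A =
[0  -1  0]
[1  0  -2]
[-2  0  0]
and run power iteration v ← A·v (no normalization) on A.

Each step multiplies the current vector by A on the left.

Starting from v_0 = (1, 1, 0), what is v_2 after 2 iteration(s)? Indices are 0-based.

v_2 = (-1, 3, 2)

v_0 = (1, 1, 0).
v_1 = A·v_0 = (-1, 1, -2).
v_2 = A·v_1 = (-1, 3, 2).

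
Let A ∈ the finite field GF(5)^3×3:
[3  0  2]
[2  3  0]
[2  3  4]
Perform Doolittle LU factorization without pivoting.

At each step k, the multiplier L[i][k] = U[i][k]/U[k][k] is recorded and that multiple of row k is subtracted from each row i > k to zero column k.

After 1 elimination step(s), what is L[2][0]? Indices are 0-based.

L[2][0] = 4

[col 0] pivot 3
  R1 -= 4*R0 → (0, 3, 2)  (L[1][0] := 4)
  R2 -= 4*R0 → (0, 3, 1)  (L[2][0] := 4)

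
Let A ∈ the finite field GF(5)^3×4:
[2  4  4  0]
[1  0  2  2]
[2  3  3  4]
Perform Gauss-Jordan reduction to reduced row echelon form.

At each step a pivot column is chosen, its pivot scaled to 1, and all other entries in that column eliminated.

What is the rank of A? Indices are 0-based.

rank = 3

[1] R0 /= 2  ⇒  (1, 2, 2, 0)
     R1 -= 1·R0  ⇒  (0, 3, 0, 2)
     R2 -= 2·R0  ⇒  (0, 4, 4, 4)
[2] R1 /= 3  ⇒  (0, 1, 0, 4)
     R0 -= 2·R1  ⇒  (1, 0, 2, 2)
     R2 -= 4·R1  ⇒  (0, 0, 4, 3)
[3] R2 /= 4  ⇒  (0, 0, 1, 2)
     R0 -= 2·R2  ⇒  (1, 0, 0, 3)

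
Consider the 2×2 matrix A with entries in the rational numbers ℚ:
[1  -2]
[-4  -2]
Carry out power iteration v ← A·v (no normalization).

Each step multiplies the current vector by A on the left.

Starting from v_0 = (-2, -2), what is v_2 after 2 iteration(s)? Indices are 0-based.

v_0 = (-2, -2).
v_1 = A·v_0 = (2, 12).
v_2 = A·v_1 = (-22, -32).

v_2 = (-22, -32)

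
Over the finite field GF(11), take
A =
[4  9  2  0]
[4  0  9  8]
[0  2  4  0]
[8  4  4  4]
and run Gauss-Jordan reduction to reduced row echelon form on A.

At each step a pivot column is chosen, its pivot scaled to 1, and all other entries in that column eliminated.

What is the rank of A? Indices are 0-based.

rank = 4

[1] R0 /= 4  ⇒  (1, 5, 6, 0)
     R1 -= 4·R0  ⇒  (0, 2, 7, 8)
     R3 -= 8·R0  ⇒  (0, 8, 0, 4)
[2] R1 /= 2  ⇒  (0, 1, 9, 4)
     R0 -= 5·R1  ⇒  (1, 0, 5, 2)
     R2 -= 2·R1  ⇒  (0, 0, 8, 3)
     R3 -= 8·R1  ⇒  (0, 0, 5, 5)
[3] R2 /= 8  ⇒  (0, 0, 1, 10)
     R0 -= 5·R2  ⇒  (1, 0, 0, 7)
     R1 -= 9·R2  ⇒  (0, 1, 0, 2)
     R3 -= 5·R2  ⇒  (0, 0, 0, 10)
[4] R3 /= 10  ⇒  (0, 0, 0, 1)
     R0 -= 7·R3  ⇒  (1, 0, 0, 0)
     R1 -= 2·R3  ⇒  (0, 1, 0, 0)
     R2 -= 10·R3  ⇒  (0, 0, 1, 0)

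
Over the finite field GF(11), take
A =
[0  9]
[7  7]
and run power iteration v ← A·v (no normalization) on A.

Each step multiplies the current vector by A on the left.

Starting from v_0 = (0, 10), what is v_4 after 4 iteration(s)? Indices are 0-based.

v_0 = (0, 10).
v_1 = A·v_0 = (2, 4).
v_2 = A·v_1 = (3, 9).
v_3 = A·v_2 = (4, 7).
v_4 = A·v_3 = (8, 0).

v_4 = (8, 0)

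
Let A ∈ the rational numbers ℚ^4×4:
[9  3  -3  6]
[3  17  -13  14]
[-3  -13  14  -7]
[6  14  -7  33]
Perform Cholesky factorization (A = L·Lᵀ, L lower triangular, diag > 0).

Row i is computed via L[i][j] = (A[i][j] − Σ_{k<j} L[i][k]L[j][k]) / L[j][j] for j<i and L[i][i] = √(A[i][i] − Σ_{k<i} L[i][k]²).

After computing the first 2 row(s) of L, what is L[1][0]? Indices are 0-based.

L[1][0] = 1

Step 1: L[0][0] = √(9) = 3.
  L[1][0] = (3) / L[0][0] = 1.
Step 2: L[1][1] = √(16) = 4.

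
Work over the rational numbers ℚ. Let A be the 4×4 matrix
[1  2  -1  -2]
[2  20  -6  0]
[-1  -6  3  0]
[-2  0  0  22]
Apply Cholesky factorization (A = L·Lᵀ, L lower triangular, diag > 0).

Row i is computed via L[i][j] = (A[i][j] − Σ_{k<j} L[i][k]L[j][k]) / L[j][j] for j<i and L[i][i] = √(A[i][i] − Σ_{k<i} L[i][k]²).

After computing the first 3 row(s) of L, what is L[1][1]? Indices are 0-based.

Step 1: L[0][0] = √(1) = 1.
  L[1][0] = (2) / L[0][0] = 2.
Step 2: L[1][1] = √(16) = 4.
  L[2][0] = (-1) / L[0][0] = -1.
  L[2][1] = (-4) / L[1][1] = -1.
Step 3: L[2][2] = √(1) = 1.

L[1][1] = 4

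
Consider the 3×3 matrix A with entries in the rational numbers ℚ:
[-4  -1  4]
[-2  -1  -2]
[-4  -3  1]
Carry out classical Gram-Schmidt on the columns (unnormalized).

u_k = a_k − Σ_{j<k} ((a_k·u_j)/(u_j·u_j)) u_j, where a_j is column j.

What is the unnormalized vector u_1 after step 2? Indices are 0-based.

u_1 = (1, 0, -1)

Step 1: u_0 = a_0 = (-4, -2, -4).
Step 2: u_1 = a_1 − (1/2)·u_0 = (1, 0, -1).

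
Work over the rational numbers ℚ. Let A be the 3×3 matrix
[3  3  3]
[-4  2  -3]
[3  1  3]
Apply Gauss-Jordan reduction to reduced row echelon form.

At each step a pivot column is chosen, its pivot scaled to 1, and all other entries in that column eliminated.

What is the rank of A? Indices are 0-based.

rank = 3

pivot(0,0)=3: scale R0 → (1, 1, 1)
  clear (1,0): R1 −= (-4)R0 → (0, 6, 1)
  clear (2,0): R2 −= (3)R0 → (0, -2, 0)
pivot(1,1)=6: scale R1 → (0, 1, 1/6)
  clear (0,1): R0 −= (1)R1 → (1, 0, 5/6)
  clear (2,1): R2 −= (-2)R1 → (0, 0, 1/3)
pivot(2,2)=1/3: scale R2 → (0, 0, 1)
  clear (0,2): R0 −= (5/6)R2 → (1, 0, 0)
  clear (1,2): R1 −= (1/6)R2 → (0, 1, 0)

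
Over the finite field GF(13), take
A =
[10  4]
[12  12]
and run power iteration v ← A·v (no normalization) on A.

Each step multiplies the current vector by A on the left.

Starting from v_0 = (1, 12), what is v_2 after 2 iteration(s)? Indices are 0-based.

v_0 = (1, 12).
v_1 = A·v_0 = (6, 0).
v_2 = A·v_1 = (8, 7).

v_2 = (8, 7)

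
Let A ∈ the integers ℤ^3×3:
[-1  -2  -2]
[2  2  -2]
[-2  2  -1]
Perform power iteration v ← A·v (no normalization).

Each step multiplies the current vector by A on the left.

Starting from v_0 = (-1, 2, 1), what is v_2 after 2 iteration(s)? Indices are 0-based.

v_2 = (-5, -20, 5)

v_0 = (-1, 2, 1).
v_1 = A·v_0 = (-5, 0, 5).
v_2 = A·v_1 = (-5, -20, 5).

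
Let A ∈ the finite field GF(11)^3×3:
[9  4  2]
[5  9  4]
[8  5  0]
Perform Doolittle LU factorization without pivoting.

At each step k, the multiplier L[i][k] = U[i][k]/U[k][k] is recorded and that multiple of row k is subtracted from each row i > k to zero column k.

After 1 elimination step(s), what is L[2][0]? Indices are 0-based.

k=0: U[0][0]=9
  eliminate (1,0): mult=3, new row 1: (0, 8, 9); set L[1][0]=3
  eliminate (2,0): mult=7, new row 2: (0, 10, 8); set L[2][0]=7

L[2][0] = 7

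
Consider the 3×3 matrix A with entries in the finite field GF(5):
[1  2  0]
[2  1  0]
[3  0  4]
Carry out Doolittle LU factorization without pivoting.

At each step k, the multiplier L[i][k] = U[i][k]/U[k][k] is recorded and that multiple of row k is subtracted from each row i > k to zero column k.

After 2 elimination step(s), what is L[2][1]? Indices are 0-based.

L[2][1] = 2

k=0: U[0][0]=1
  eliminate (1,0): mult=2, new row 1: (0, 2, 0); set L[1][0]=2
  eliminate (2,0): mult=3, new row 2: (0, 4, 4); set L[2][0]=3
k=1: U[1][1]=2
  eliminate (2,1): mult=2, new row 2: (0, 0, 4); set L[2][1]=2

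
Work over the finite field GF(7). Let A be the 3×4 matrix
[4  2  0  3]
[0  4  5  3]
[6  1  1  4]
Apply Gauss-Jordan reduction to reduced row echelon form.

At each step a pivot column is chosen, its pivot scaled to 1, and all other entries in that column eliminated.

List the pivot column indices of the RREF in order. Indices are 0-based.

pivot(0,0)=4: scale R0 → (1, 4, 0, 6)
  clear (2,0): R2 −= (6)R0 → (0, 5, 1, 3)
pivot(1,1)=4: scale R1 → (0, 1, 3, 6)
  clear (0,1): R0 −= (4)R1 → (1, 0, 2, 3)
  clear (2,1): R2 −= (5)R1 → (0, 0, 0, 1)
col 2: no nonzero at/below row 2; advance.
pivot(2,3)=1: scale R2 → (0, 0, 0, 1)
  clear (0,3): R0 −= (3)R2 → (1, 0, 2, 0)
  clear (1,3): R1 −= (6)R2 → (0, 1, 3, 0)

pivot columns: 0, 1, 3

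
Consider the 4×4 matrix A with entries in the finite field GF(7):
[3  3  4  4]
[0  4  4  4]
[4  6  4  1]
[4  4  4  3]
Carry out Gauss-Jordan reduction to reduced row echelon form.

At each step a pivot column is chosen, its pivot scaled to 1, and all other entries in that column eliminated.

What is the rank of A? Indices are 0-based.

step 1: normalize row 0 (÷3) = (1, 1, 6, 6)
  row 2: subtract 4×row0 = (0, 2, 1, 5)
  row 3: subtract 4×row0 = (0, 0, 1, 0)
step 2: normalize row 1 (÷4) = (0, 1, 1, 1)
  row 0: subtract 1×row1 = (1, 0, 5, 5)
  row 2: subtract 2×row1 = (0, 0, 6, 3)
step 3: normalize row 2 (÷6) = (0, 0, 1, 4)
  row 0: subtract 5×row2 = (1, 0, 0, 6)
  row 1: subtract 1×row2 = (0, 1, 0, 4)
  row 3: subtract 1×row2 = (0, 0, 0, 3)
step 4: normalize row 3 (÷3) = (0, 0, 0, 1)
  row 0: subtract 6×row3 = (1, 0, 0, 0)
  row 1: subtract 4×row3 = (0, 1, 0, 0)
  row 2: subtract 4×row3 = (0, 0, 1, 0)

rank = 4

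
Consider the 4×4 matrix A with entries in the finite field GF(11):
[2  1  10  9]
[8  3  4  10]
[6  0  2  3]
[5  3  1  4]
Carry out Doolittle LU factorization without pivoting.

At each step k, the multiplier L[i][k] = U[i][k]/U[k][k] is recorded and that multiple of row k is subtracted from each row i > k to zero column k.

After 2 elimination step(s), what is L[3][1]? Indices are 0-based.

k=0: U[0][0]=2
  eliminate (1,0): mult=4, new row 1: (0, 10, 8, 7); set L[1][0]=4
  eliminate (2,0): mult=3, new row 2: (0, 8, 5, 9); set L[2][0]=3
  eliminate (3,0): mult=8, new row 3: (0, 6, 9, 9); set L[3][0]=8
k=1: U[1][1]=10
  eliminate (2,1): mult=3, new row 2: (0, 0, 3, 10); set L[2][1]=3
  eliminate (3,1): mult=5, new row 3: (0, 0, 2, 7); set L[3][1]=5

L[3][1] = 5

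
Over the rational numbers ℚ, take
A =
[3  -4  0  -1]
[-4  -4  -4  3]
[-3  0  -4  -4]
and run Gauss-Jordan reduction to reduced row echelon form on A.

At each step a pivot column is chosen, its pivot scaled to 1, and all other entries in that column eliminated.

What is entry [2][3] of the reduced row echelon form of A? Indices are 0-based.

[1] R0 /= 3  ⇒  (1, -4/3, 0, -1/3)
     R1 -= -4·R0  ⇒  (0, -28/3, -4, 5/3)
     R2 -= -3·R0  ⇒  (0, -4, -4, -5)
[2] R1 /= -28/3  ⇒  (0, 1, 3/7, -5/28)
     R0 -= -4/3·R1  ⇒  (1, 0, 4/7, -4/7)
     R2 -= -4·R1  ⇒  (0, 0, -16/7, -40/7)
[3] R2 /= -16/7  ⇒  (0, 0, 1, 5/2)
     R0 -= 4/7·R2  ⇒  (1, 0, 0, -2)
     R1 -= 3/7·R2  ⇒  (0, 1, 0, -5/4)

M[2][3] = 5/2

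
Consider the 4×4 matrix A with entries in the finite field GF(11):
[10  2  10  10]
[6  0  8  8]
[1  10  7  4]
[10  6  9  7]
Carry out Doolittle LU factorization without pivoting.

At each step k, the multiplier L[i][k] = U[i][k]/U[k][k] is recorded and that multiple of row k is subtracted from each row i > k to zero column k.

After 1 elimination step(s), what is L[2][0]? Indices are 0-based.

k=0: U[0][0]=10
  eliminate (1,0): mult=5, new row 1: (0, 1, 2, 2); set L[1][0]=5
  eliminate (2,0): mult=10, new row 2: (0, 1, 6, 3); set L[2][0]=10
  eliminate (3,0): mult=1, new row 3: (0, 4, 10, 8); set L[3][0]=1

L[2][0] = 10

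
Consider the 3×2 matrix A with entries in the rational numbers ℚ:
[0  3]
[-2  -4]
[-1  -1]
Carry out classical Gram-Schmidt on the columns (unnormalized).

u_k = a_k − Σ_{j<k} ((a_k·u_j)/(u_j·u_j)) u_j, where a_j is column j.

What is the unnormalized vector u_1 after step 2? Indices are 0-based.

Step 1: u_0 = a_0 = (0, -2, -1).
Step 2: u_1 = a_1 − (9/5)·u_0 = (3, -2/5, 4/5).

u_1 = (3, -2/5, 4/5)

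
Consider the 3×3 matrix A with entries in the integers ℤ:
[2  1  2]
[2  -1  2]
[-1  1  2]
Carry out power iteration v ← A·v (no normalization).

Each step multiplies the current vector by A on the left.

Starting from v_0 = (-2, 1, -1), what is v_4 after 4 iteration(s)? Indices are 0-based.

v_4 = (-63, -5, 30)

v_0 = (-2, 1, -1).
v_1 = A·v_0 = (-5, -7, 1).
v_2 = A·v_1 = (-15, -1, 0).
v_3 = A·v_2 = (-31, -29, 14).
v_4 = A·v_3 = (-63, -5, 30).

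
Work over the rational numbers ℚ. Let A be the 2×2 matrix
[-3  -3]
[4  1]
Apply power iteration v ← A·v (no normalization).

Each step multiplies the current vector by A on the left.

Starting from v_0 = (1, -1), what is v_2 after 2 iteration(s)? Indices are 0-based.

v_0 = (1, -1).
v_1 = A·v_0 = (0, 3).
v_2 = A·v_1 = (-9, 3).

v_2 = (-9, 3)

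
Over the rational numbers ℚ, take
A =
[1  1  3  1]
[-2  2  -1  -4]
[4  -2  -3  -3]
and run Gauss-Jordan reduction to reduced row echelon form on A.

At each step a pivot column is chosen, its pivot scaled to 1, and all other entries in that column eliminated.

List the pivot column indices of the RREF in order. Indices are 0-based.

step 1: normalize row 0 (÷1) = (1, 1, 3, 1)
  row 1: subtract -2×row0 = (0, 4, 5, -2)
  row 2: subtract 4×row0 = (0, -6, -15, -7)
step 2: normalize row 1 (÷4) = (0, 1, 5/4, -1/2)
  row 0: subtract 1×row1 = (1, 0, 7/4, 3/2)
  row 2: subtract -6×row1 = (0, 0, -15/2, -10)
step 3: normalize row 2 (÷-15/2) = (0, 0, 1, 4/3)
  row 0: subtract 7/4×row2 = (1, 0, 0, -5/6)
  row 1: subtract 5/4×row2 = (0, 1, 0, -13/6)

pivot columns: 0, 1, 2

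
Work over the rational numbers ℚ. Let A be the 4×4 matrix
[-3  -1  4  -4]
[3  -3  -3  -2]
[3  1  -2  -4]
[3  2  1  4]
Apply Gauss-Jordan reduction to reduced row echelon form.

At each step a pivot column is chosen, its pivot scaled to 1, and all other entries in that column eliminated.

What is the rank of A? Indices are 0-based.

[1] R0 /= -3  ⇒  (1, 1/3, -4/3, 4/3)
     R1 -= 3·R0  ⇒  (0, -4, 1, -6)
     R2 -= 3·R0  ⇒  (0, 0, 2, -8)
     R3 -= 3·R0  ⇒  (0, 1, 5, 0)
[2] R1 /= -4  ⇒  (0, 1, -1/4, 3/2)
     R0 -= 1/3·R1  ⇒  (1, 0, -5/4, 5/6)
     R3 -= 1·R1  ⇒  (0, 0, 21/4, -3/2)
[3] R2 /= 2  ⇒  (0, 0, 1, -4)
     R0 -= -5/4·R2  ⇒  (1, 0, 0, -25/6)
     R1 -= -1/4·R2  ⇒  (0, 1, 0, 1/2)
     R3 -= 21/4·R2  ⇒  (0, 0, 0, 39/2)
[4] R3 /= 39/2  ⇒  (0, 0, 0, 1)
     R0 -= -25/6·R3  ⇒  (1, 0, 0, 0)
     R1 -= 1/2·R3  ⇒  (0, 1, 0, 0)
     R2 -= -4·R3  ⇒  (0, 0, 1, 0)

rank = 4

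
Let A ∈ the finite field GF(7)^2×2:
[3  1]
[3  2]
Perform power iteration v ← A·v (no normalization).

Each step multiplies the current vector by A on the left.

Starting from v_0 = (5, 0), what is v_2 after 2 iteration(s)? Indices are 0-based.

v_2 = (4, 5)

v_0 = (5, 0).
v_1 = A·v_0 = (1, 1).
v_2 = A·v_1 = (4, 5).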